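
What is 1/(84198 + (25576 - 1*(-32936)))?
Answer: 1/142710 ≈ 7.0072e-6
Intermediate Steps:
1/(84198 + (25576 - 1*(-32936))) = 1/(84198 + (25576 + 32936)) = 1/(84198 + 58512) = 1/142710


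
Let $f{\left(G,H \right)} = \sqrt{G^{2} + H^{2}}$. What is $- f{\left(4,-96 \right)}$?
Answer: $- 4 \sqrt{577} \approx -96.083$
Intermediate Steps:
$- f{\left(4,-96 \right)} = - \sqrt{4^{2} + \left(-96\right)^{2}} = - \sqrt{16 + 9216} = - \sqrt{9232} = - 4 \sqrt{577}$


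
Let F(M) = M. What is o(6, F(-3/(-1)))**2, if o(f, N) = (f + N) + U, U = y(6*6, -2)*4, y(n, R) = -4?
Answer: 49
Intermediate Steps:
U = -16 (U = -4*4 = -16)
o(f, N) = -16 + N + f (o(f, N) = (f + N) - 16 = (N + f) - 16 = -16 + N + f)
o(6, F(-3/(-1)))**2 = (-16 - 3/(-1) + 6)**2 = (-16 - 3*(-1) + 6)**2 = (-16 + 3 + 6)**2 = (-7)**2 = 49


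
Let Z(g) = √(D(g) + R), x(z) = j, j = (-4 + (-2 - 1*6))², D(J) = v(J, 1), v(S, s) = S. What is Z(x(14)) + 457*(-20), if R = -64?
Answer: -9140 + 4*√5 ≈ -9131.1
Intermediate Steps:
D(J) = J
j = 144 (j = (-4 + (-2 - 6))² = (-4 - 8)² = (-12)² = 144)
x(z) = 144
Z(g) = √(-64 + g) (Z(g) = √(g - 64) = √(-64 + g))
Z(x(14)) + 457*(-20) = √(-64 + 144) + 457*(-20) = √80 - 9140 = 4*√5 - 9140 = -9140 + 4*√5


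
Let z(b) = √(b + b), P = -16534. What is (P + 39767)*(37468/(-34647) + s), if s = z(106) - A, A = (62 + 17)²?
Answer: -5024586854035/34647 + 46466*√53 ≈ -1.4468e+8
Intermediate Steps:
z(b) = √2*√b (z(b) = √(2*b) = √2*√b)
A = 6241 (A = 79² = 6241)
s = -6241 + 2*√53 (s = √2*√106 - 1*6241 = 2*√53 - 6241 = -6241 + 2*√53 ≈ -6226.4)
(P + 39767)*(37468/(-34647) + s) = (-16534 + 39767)*(37468/(-34647) + (-6241 + 2*√53)) = 23233*(37468*(-1/34647) + (-6241 + 2*√53)) = 23233*(-37468/34647 + (-6241 + 2*√53)) = 23233*(-216269395/34647 + 2*√53) = -5024586854035/34647 + 46466*√53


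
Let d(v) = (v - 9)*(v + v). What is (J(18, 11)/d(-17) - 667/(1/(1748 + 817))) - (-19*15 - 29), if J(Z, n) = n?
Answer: -1512118233/884 ≈ -1.7105e+6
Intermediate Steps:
d(v) = 2*v*(-9 + v) (d(v) = (-9 + v)*(2*v) = 2*v*(-9 + v))
(J(18, 11)/d(-17) - 667/(1/(1748 + 817))) - (-19*15 - 29) = (11/((2*(-17)*(-9 - 17))) - 667/(1/(1748 + 817))) - (-19*15 - 29) = (11/((2*(-17)*(-26))) - 667/(1/2565)) - (-285 - 29) = (11/884 - 667/1/2565) - 1*(-314) = (11*(1/884) - 667*2565) + 314 = (11/884 - 1710855) + 314 = -1512395809/884 + 314 = -1512118233/884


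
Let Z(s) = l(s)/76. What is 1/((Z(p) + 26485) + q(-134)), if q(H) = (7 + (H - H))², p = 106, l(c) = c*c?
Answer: 19/506955 ≈ 3.7479e-5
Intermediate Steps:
l(c) = c²
Z(s) = s²/76
q(H) = 49 (q(H) = (7 + 0)² = 7² = 49)
1/((Z(p) + 26485) + q(-134)) = 1/(((1/76)*106² + 26485) + 49) = 1/(((1/76)*11236 + 26485) + 49) = 1/((2809/19 + 26485) + 49) = 1/(506024/19 + 49) = 1/(506955/19) = 19/506955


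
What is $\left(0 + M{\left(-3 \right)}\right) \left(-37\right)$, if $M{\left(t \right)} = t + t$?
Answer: $222$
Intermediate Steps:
$M{\left(t \right)} = 2 t$
$\left(0 + M{\left(-3 \right)}\right) \left(-37\right) = \left(0 + 2 \left(-3\right)\right) \left(-37\right) = \left(0 - 6\right) \left(-37\right) = \left(-6\right) \left(-37\right) = 222$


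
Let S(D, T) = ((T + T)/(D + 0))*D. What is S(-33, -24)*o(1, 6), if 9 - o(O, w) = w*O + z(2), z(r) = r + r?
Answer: 48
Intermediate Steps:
z(r) = 2*r
S(D, T) = 2*T (S(D, T) = ((2*T)/D)*D = (2*T/D)*D = 2*T)
o(O, w) = 5 - O*w (o(O, w) = 9 - (w*O + 2*2) = 9 - (O*w + 4) = 9 - (4 + O*w) = 9 + (-4 - O*w) = 5 - O*w)
S(-33, -24)*o(1, 6) = (2*(-24))*(5 - 1*1*6) = -48*(5 - 6) = -48*(-1) = 48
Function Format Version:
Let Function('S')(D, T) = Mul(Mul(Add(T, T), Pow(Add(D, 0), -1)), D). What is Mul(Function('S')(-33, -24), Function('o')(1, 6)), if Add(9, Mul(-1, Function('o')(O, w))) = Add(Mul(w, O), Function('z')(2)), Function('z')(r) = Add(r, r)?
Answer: 48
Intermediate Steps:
Function('z')(r) = Mul(2, r)
Function('S')(D, T) = Mul(2, T) (Function('S')(D, T) = Mul(Mul(Mul(2, T), Pow(D, -1)), D) = Mul(Mul(2, T, Pow(D, -1)), D) = Mul(2, T))
Function('o')(O, w) = Add(5, Mul(-1, O, w)) (Function('o')(O, w) = Add(9, Mul(-1, Add(Mul(w, O), Mul(2, 2)))) = Add(9, Mul(-1, Add(Mul(O, w), 4))) = Add(9, Mul(-1, Add(4, Mul(O, w)))) = Add(9, Add(-4, Mul(-1, O, w))) = Add(5, Mul(-1, O, w)))
Mul(Function('S')(-33, -24), Function('o')(1, 6)) = Mul(Mul(2, -24), Add(5, Mul(-1, 1, 6))) = Mul(-48, Add(5, -6)) = Mul(-48, -1) = 48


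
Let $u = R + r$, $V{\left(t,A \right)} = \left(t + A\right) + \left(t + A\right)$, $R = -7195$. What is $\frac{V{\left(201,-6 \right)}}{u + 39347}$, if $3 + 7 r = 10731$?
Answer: $\frac{1365}{117896} \approx 0.011578$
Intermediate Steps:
$r = \frac{10728}{7}$ ($r = - \frac{3}{7} + \frac{1}{7} \cdot 10731 = - \frac{3}{7} + 1533 = \frac{10728}{7} \approx 1532.6$)
$V{\left(t,A \right)} = 2 A + 2 t$ ($V{\left(t,A \right)} = \left(A + t\right) + \left(A + t\right) = 2 A + 2 t$)
$u = - \frac{39637}{7}$ ($u = -7195 + \frac{10728}{7} = - \frac{39637}{7} \approx -5662.4$)
$\frac{V{\left(201,-6 \right)}}{u + 39347} = \frac{2 \left(-6\right) + 2 \cdot 201}{- \frac{39637}{7} + 39347} = \frac{-12 + 402}{\frac{235792}{7}} = 390 \cdot \frac{7}{235792} = \frac{1365}{117896}$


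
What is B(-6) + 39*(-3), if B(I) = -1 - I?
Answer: -112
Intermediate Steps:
B(-6) + 39*(-3) = (-1 - 1*(-6)) + 39*(-3) = (-1 + 6) - 117 = 5 - 117 = -112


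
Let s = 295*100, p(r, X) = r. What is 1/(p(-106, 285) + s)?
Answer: 1/29394 ≈ 3.4021e-5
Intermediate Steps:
s = 29500
1/(p(-106, 285) + s) = 1/(-106 + 29500) = 1/29394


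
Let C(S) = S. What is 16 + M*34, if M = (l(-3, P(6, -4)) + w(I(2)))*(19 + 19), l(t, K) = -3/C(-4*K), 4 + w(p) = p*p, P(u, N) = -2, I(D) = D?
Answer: -937/2 ≈ -468.50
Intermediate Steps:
w(p) = -4 + p² (w(p) = -4 + p*p = -4 + p²)
l(t, K) = 3/(4*K) (l(t, K) = -3*(-1/(4*K)) = -(-3)/(4*K) = 3/(4*K))
M = -57/4 (M = ((¾)/(-2) + (-4 + 2²))*(19 + 19) = ((¾)*(-½) + (-4 + 4))*38 = (-3/8 + 0)*38 = -3/8*38 = -57/4 ≈ -14.250)
16 + M*34 = 16 - 57/4*34 = 16 - 969/2 = -937/2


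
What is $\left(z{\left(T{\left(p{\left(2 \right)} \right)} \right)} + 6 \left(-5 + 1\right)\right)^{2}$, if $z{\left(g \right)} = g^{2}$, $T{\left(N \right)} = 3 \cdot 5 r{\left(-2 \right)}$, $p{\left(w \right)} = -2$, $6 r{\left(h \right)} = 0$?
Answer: $576$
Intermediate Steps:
$r{\left(h \right)} = 0$ ($r{\left(h \right)} = \frac{1}{6} \cdot 0 = 0$)
$T{\left(N \right)} = 0$ ($T{\left(N \right)} = 3 \cdot 5 \cdot 0 = 15 \cdot 0 = 0$)
$\left(z{\left(T{\left(p{\left(2 \right)} \right)} \right)} + 6 \left(-5 + 1\right)\right)^{2} = \left(0^{2} + 6 \left(-5 + 1\right)\right)^{2} = \left(0 + 6 \left(-4\right)\right)^{2} = \left(0 - 24\right)^{2} = \left(-24\right)^{2} = 576$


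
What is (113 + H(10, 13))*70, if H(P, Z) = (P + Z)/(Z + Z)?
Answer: 103635/13 ≈ 7971.9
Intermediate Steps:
H(P, Z) = (P + Z)/(2*Z) (H(P, Z) = (P + Z)/((2*Z)) = (P + Z)*(1/(2*Z)) = (P + Z)/(2*Z))
(113 + H(10, 13))*70 = (113 + (½)*(10 + 13)/13)*70 = (113 + (½)*(1/13)*23)*70 = (113 + 23/26)*70 = (2961/26)*70 = 103635/13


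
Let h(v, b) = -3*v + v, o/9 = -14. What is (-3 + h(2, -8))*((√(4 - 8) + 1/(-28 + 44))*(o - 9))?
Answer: 945/16 + 1890*I ≈ 59.063 + 1890.0*I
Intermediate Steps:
o = -126 (o = 9*(-14) = -126)
h(v, b) = -2*v
(-3 + h(2, -8))*((√(4 - 8) + 1/(-28 + 44))*(o - 9)) = (-3 - 2*2)*((√(4 - 8) + 1/(-28 + 44))*(-126 - 9)) = (-3 - 4)*((√(-4) + 1/16)*(-135)) = -7*(2*I + 1/16)*(-135) = -7*(1/16 + 2*I)*(-135) = -7*(-135/16 - 270*I) = 945/16 + 1890*I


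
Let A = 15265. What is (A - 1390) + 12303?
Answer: 26178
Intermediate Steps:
(A - 1390) + 12303 = (15265 - 1390) + 12303 = 13875 + 12303 = 26178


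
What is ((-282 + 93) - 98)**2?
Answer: 82369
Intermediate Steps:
((-282 + 93) - 98)**2 = (-189 - 98)**2 = (-287)**2 = 82369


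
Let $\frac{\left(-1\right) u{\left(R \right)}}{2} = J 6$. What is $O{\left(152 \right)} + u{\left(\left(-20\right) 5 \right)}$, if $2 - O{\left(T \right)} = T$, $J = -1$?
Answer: $-138$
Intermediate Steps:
$O{\left(T \right)} = 2 - T$
$u{\left(R \right)} = 12$ ($u{\left(R \right)} = - 2 \left(\left(-1\right) 6\right) = \left(-2\right) \left(-6\right) = 12$)
$O{\left(152 \right)} + u{\left(\left(-20\right) 5 \right)} = \left(2 - 152\right) + 12 = -150 + 12 = -138$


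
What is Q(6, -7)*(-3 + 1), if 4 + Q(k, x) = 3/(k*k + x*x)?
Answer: 674/85 ≈ 7.9294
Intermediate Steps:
Q(k, x) = -4 + 3/(k² + x²) (Q(k, x) = -4 + 3/(k*k + x*x) = -4 + 3/(k² + x²))
Q(6, -7)*(-3 + 1) = ((3 - 4*6² - 4*(-7)²)/(6² + (-7)²))*(-3 + 1) = ((3 - 4*36 - 4*49)/(36 + 49))*(-2) = ((3 - 144 - 196)/85)*(-2) = ((1/85)*(-337))*(-2) = -337/85*(-2) = 674/85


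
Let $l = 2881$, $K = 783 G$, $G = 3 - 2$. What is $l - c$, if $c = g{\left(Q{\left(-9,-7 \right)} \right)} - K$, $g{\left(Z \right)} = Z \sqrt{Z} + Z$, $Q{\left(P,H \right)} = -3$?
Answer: $3667 + 3 i \sqrt{3} \approx 3667.0 + 5.1962 i$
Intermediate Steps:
$g{\left(Z \right)} = Z + Z^{\frac{3}{2}}$ ($g{\left(Z \right)} = Z^{\frac{3}{2}} + Z = Z + Z^{\frac{3}{2}}$)
$G = 1$ ($G = 3 - 2 = 1$)
$K = 783$ ($K = 783 \cdot 1 = 783$)
$c = -786 - 3 i \sqrt{3}$ ($c = \left(-3 + \left(-3\right)^{\frac{3}{2}}\right) - 783 = \left(-3 - 3 i \sqrt{3}\right) - 783 = -786 - 3 i \sqrt{3} \approx -786.0 - 5.1962 i$)
$l - c = 2881 - \left(-786 - 3 i \sqrt{3}\right) = 2881 + \left(786 + 3 i \sqrt{3}\right) = 3667 + 3 i \sqrt{3}$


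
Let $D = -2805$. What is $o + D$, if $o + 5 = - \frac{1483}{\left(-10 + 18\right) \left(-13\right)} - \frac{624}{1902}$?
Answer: $- \frac{92180785}{32968} \approx -2796.1$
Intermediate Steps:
$o = \frac{294455}{32968}$ ($o = -5 - \left(\frac{104}{317} + 1483 \left(- \frac{1}{13 \left(-10 + 18\right)}\right)\right) = -5 - \left(\frac{104}{317} + \frac{1483}{8 \left(-13\right)}\right) = -5 - \left(\frac{104}{317} + \frac{1483}{-104}\right) = -5 - - \frac{459295}{32968} = -5 + \left(\frac{1483}{104} - \frac{104}{317}\right) = -5 + \frac{459295}{32968} = \frac{294455}{32968} \approx 8.9315$)
$o + D = \frac{294455}{32968} - 2805 = - \frac{92180785}{32968}$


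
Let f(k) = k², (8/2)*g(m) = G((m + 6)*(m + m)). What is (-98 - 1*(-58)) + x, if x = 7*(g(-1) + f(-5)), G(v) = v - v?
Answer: 135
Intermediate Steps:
G(v) = 0
g(m) = 0 (g(m) = (¼)*0 = 0)
x = 175 (x = 7*(0 + (-5)²) = 7*(0 + 25) = 7*25 = 175)
(-98 - 1*(-58)) + x = (-98 - 1*(-58)) + 175 = (-98 + 58) + 175 = -40 + 175 = 135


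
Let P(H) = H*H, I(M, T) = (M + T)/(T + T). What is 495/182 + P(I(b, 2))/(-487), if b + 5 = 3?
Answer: 495/182 ≈ 2.7198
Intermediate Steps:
b = -2 (b = -5 + 3 = -2)
I(M, T) = (M + T)/(2*T) (I(M, T) = (M + T)/((2*T)) = (M + T)*(1/(2*T)) = (M + T)/(2*T))
P(H) = H²
495/182 + P(I(b, 2))/(-487) = 495/182 + ((½)*(-2 + 2)/2)²/(-487) = 495*(1/182) + ((½)*(½)*0)²*(-1/487) = 495/182 + 0²*(-1/487) = 495/182 + 0*(-1/487) = 495/182 + 0 = 495/182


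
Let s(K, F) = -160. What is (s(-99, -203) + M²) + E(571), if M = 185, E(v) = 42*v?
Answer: 58047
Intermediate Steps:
(s(-99, -203) + M²) + E(571) = (-160 + 185²) + 42*571 = (-160 + 34225) + 23982 = 34065 + 23982 = 58047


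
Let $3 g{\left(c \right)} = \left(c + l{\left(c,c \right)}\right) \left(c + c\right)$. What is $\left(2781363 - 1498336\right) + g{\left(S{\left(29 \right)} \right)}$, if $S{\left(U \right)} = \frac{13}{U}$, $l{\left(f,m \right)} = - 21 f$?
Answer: $\frac{3237070361}{2523} \approx 1.283 \cdot 10^{6}$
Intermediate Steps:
$g{\left(c \right)} = - \frac{40 c^{2}}{3}$ ($g{\left(c \right)} = \frac{\left(c - 21 c\right) \left(c + c\right)}{3} = \frac{- 20 c 2 c}{3} = \frac{\left(-40\right) c^{2}}{3} = - \frac{40 c^{2}}{3}$)
$\left(2781363 - 1498336\right) + g{\left(S{\left(29 \right)} \right)} = \left(2781363 - 1498336\right) - \frac{40 \left(\frac{13}{29}\right)^{2}}{3} = 1283027 - \frac{40 \left(13 \cdot \frac{1}{29}\right)^{2}}{3} = 1283027 - \frac{40 \left(\frac{13}{29}\right)^{2}}{3} = 1283027 - \frac{6760}{2523} = \frac{3237070361}{2523}$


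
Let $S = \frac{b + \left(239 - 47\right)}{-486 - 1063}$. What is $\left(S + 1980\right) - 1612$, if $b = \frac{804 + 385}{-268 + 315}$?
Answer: $\frac{26781291}{72803} \approx 367.86$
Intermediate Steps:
$b = \frac{1189}{47} \approx 25.298$
$S = - \frac{10213}{72803}$ ($S = \frac{\frac{1189}{47} + \left(239 - 47\right)}{-486 - 1063} = \frac{\frac{1189}{47} + \left(239 - 47\right)}{-1549} = \left(\frac{1189}{47} + 192\right) \left(- \frac{1}{1549}\right) = \frac{10213}{47} \left(- \frac{1}{1549}\right) = - \frac{10213}{72803} \approx -0.14028$)
$\left(S + 1980\right) - 1612 = \left(- \frac{10213}{72803} + 1980\right) - 1612 = \frac{144139727}{72803} - 1612 = \frac{26781291}{72803}$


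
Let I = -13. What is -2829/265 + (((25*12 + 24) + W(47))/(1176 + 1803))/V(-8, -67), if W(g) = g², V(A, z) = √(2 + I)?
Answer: -2829/265 - 2533*I*√11/32769 ≈ -10.675 - 0.25637*I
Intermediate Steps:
V(A, z) = I*√11 (V(A, z) = √(2 - 13) = √(-11) = I*√11)
-2829/265 + (((25*12 + 24) + W(47))/(1176 + 1803))/V(-8, -67) = -2829/265 + (((25*12 + 24) + 47²)/(1176 + 1803))/((I*√11)) = -2829*1/265 + (((300 + 24) + 2209)/2979)*(-I*√11/11) = -2829/265 + ((324 + 2209)*(1/2979))*(-I*√11/11) = -2829/265 + (2533*(1/2979))*(-I*√11/11) = -2829/265 + 2533*(-I*√11/11)/2979 = -2829/265 - 2533*I*√11/32769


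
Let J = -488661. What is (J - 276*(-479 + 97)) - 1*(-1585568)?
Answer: 1202339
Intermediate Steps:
(J - 276*(-479 + 97)) - 1*(-1585568) = (-488661 - 276*(-479 + 97)) - 1*(-1585568) = (-488661 - 276*(-382)) + 1585568 = (-488661 + 105432) + 1585568 = -383229 + 1585568 = 1202339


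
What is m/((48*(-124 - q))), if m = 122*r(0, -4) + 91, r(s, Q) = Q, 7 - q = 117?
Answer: 397/672 ≈ 0.59077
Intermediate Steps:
q = -110 (q = 7 - 1*117 = 7 - 117 = -110)
m = -397 (m = 122*(-4) + 91 = -488 + 91 = -397)
m/((48*(-124 - q))) = -397*1/(48*(-124 - 1*(-110))) = -397*1/(48*(-124 + 110)) = -397/(48*(-14)) = -397/(-672) = -397*(-1/672) = 397/672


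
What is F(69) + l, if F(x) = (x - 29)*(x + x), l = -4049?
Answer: 1471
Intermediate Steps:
F(x) = 2*x*(-29 + x) (F(x) = (-29 + x)*(2*x) = 2*x*(-29 + x))
F(69) + l = 2*69*(-29 + 69) - 4049 = 2*69*40 - 4049 = 5520 - 4049 = 1471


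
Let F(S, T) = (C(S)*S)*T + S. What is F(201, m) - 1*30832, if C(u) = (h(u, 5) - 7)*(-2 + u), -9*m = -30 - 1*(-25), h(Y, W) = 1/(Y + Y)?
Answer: -3350293/18 ≈ -1.8613e+5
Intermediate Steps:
h(Y, W) = 1/(2*Y)
m = 5/9 (m = -(-30 - 1*(-25))/9 = -(-30 + 25)/9 = -1/9*(-5) = 5/9 ≈ 0.55556)
C(u) = (-7 + 1/(2*u))*(-2 + u) (C(u) = (1/(2*u) - 7)*(-2 + u) = (-7 + 1/(2*u))*(-2 + u))
F(S, T) = S + S*T*(29/2 - 1/S - 7*S) (F(S, T) = ((29/2 - 1/S - 7*S)*S)*T + S = (S*(29/2 - 1/S - 7*S))*T + S = S*T*(29/2 - 1/S - 7*S) + S = S + S*T*(29/2 - 1/S - 7*S))
F(201, m) - 1*30832 = (201 + (1/2)*(5/9)*(-2 + 201*(29 - 14*201))) - 1*30832 = (201 + (1/2)*(5/9)*(-2 + 201*(29 - 2814))) - 30832 = (201 + (1/2)*(5/9)*(-2 + 201*(-2785))) - 30832 = (201 + (1/2)*(5/9)*(-2 - 559785)) - 30832 = (201 + (1/2)*(5/9)*(-559787)) - 30832 = (201 - 2798935/18) - 30832 = -2795317/18 - 30832 = -3350293/18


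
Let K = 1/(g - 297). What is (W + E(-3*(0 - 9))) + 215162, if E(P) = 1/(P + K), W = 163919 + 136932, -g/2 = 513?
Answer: 18431985683/35720 ≈ 5.1601e+5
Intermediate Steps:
g = -1026 (g = -2*513 = -1026)
W = 300851
K = -1/1323 (K = 1/(-1026 - 297) = 1/(-1323) = -1/1323 ≈ -0.00075586)
E(P) = 1/(-1/1323 + P) (E(P) = 1/(P - 1/1323) = 1/(-1/1323 + P))
(W + E(-3*(0 - 9))) + 215162 = (300851 + 1323/(-1 + 1323*(-3*(0 - 9)))) + 215162 = (300851 + 1323/(-1 + 1323*(-3*(-9)))) + 215162 = (300851 + 1323/(-1 + 1323*27)) + 215162 = (300851 + 1323/(-1 + 35721)) + 215162 = (300851 + 1323/35720) + 215162 = 10746399043/35720 + 215162 = 18431985683/35720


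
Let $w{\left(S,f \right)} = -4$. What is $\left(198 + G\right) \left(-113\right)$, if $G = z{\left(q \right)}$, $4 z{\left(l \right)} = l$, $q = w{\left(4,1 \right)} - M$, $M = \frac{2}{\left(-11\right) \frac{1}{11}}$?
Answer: $- \frac{44635}{2} \approx -22318.0$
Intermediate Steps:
$M = -2$ ($M = \frac{2}{\left(-11\right) \frac{1}{11}} = \frac{2}{-1} = 2 \left(-1\right) = -2$)
$q = -2$ ($q = -4 - -2 = -4 + 2 = -2$)
$z{\left(l \right)} = \frac{l}{4}$
$G = - \frac{1}{2}$ ($G = \frac{1}{4} \left(-2\right) = - \frac{1}{2} \approx -0.5$)
$\left(198 + G\right) \left(-113\right) = \left(198 - \frac{1}{2}\right) \left(-113\right) = \frac{395}{2} \left(-113\right) = - \frac{44635}{2}$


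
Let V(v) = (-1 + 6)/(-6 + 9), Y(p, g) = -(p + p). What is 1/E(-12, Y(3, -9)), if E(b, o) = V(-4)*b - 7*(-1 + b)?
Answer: 1/71 ≈ 0.014085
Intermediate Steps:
Y(p, g) = -2*p
V(v) = 5/3
E(b, o) = 7 - 16*b/3 (E(b, o) = 5*b/3 - 7*(-1 + b) = 5*b/3 + (7 - 7*b) = 7 - 16*b/3)
1/E(-12, Y(3, -9)) = 1/(7 - 16/3*(-12)) = 1/(7 + 64) = 1/71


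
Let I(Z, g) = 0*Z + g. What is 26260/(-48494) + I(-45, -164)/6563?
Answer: -90148698/159133061 ≈ -0.56650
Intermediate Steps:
I(Z, g) = g (I(Z, g) = 0 + g = g)
26260/(-48494) + I(-45, -164)/6563 = 26260/(-48494) - 164/6563 = 26260*(-1/48494) - 164*1/6563 = -13130/24247 - 164/6563 = -90148698/159133061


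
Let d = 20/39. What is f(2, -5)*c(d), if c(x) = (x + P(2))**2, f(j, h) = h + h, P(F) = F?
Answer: -96040/1521 ≈ -63.143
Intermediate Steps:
f(j, h) = 2*h
d = 20/39 (d = 20*(1/39) = 20/39 ≈ 0.51282)
c(x) = (2 + x)**2 (c(x) = (x + 2)**2 = (2 + x)**2)
f(2, -5)*c(d) = (2*(-5))*(2 + 20/39)**2 = -10*(98/39)**2 = -10*9604/1521 = -96040/1521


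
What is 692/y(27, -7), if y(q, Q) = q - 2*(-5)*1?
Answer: 692/37 ≈ 18.703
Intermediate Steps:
y(q, Q) = 10 + q (y(q, Q) = q + 10*1 = q + 10 = 10 + q)
692/y(27, -7) = 692/(10 + 27) = 692/37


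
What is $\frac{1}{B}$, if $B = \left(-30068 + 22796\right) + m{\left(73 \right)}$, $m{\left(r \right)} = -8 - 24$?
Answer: $- \frac{1}{7304} \approx -0.00013691$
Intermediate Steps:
$m{\left(r \right)} = -32$ ($m{\left(r \right)} = -8 - 24 = -32$)
$B = -7304$ ($B = \left(-30068 + 22796\right) - 32 = -7272 - 32 = -7304$)
$\frac{1}{B} = \frac{1}{-7304} = - \frac{1}{7304}$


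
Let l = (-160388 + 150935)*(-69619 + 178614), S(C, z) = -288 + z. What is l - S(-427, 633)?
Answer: -1030330080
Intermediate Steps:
l = -1030329735 (l = -9453*108995 = -1030329735)
l - S(-427, 633) = -1030329735 - (-288 + 633) = -1030329735 - 1*345 = -1030329735 - 345 = -1030330080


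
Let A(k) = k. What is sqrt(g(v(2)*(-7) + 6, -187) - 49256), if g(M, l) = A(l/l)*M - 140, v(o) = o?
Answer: 2*I*sqrt(12351) ≈ 222.27*I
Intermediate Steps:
g(M, l) = -140 + M (g(M, l) = (l/l)*M - 140 = 1*M - 140 = M - 140 = -140 + M)
sqrt(g(v(2)*(-7) + 6, -187) - 49256) = sqrt((-140 + (2*(-7) + 6)) - 49256) = sqrt((-140 + (-14 + 6)) - 49256) = sqrt((-140 - 8) - 49256) = sqrt(-148 - 49256) = sqrt(-49404) = 2*I*sqrt(12351)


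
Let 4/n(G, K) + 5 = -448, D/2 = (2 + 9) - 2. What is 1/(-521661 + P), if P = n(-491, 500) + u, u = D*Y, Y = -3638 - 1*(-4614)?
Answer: -453/228354133 ≈ -1.9838e-6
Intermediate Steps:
D = 18 (D = 2*((2 + 9) - 2) = 2*(11 - 2) = 2*9 = 18)
Y = 976 (Y = -3638 + 4614 = 976)
n(G, K) = -4/453 (n(G, K) = 4/(-5 - 448) = 4/(-453) = 4*(-1/453) = -4/453)
u = 17568 (u = 18*976 = 17568)
P = 7958300/453 (P = -4/453 + 17568 = 7958300/453 ≈ 17568.)
1/(-521661 + P) = 1/(-521661 + 7958300/453) = 1/(-228354133/453) = -453/228354133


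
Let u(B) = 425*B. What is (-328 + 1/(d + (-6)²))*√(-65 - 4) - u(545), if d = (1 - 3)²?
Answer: -231625 - 13119*I*√69/40 ≈ -2.3163e+5 - 2724.4*I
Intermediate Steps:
d = 4 (d = (-2)² = 4)
(-328 + 1/(d + (-6)²))*√(-65 - 4) - u(545) = (-328 + 1/(4 + (-6)²))*√(-65 - 4) - 425*545 = (-328 + 1/(4 + 36))*√(-69) - 1*231625 = (-328 + 1/40)*(I*√69) - 231625 = -13119*I*√69/40 - 231625 = -231625 - 13119*I*√69/40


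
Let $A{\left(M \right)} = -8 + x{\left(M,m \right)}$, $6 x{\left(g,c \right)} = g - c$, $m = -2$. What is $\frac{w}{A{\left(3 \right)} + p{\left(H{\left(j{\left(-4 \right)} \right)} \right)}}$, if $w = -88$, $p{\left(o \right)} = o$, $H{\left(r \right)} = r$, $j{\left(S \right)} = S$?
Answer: $\frac{528}{67} \approx 7.8806$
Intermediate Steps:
$x{\left(g,c \right)} = - \frac{c}{6} + \frac{g}{6}$ ($x{\left(g,c \right)} = \frac{g - c}{6} = - \frac{c}{6} + \frac{g}{6}$)
$A{\left(M \right)} = - \frac{23}{3} + \frac{M}{6}$ ($A{\left(M \right)} = -8 + \left(\left(- \frac{1}{6}\right) \left(-2\right) + \frac{M}{6}\right) = -8 + \left(\frac{1}{3} + \frac{M}{6}\right) = - \frac{23}{3} + \frac{M}{6}$)
$\frac{w}{A{\left(3 \right)} + p{\left(H{\left(j{\left(-4 \right)} \right)} \right)}} = - \frac{88}{\left(- \frac{23}{3} + \frac{1}{6} \cdot 3\right) - 4} = - \frac{88}{\left(- \frac{23}{3} + \frac{1}{2}\right) - 4} = - \frac{88}{- \frac{43}{6} - 4} = - \frac{88}{- \frac{67}{6}} = \left(-88\right) \left(- \frac{6}{67}\right) = \frac{528}{67}$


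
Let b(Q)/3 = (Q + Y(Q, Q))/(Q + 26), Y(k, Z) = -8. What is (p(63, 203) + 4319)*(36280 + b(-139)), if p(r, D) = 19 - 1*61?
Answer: 17536046437/113 ≈ 1.5519e+8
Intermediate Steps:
p(r, D) = -42 (p(r, D) = 19 - 61 = -42)
b(Q) = 3*(-8 + Q)/(26 + Q) (b(Q) = 3*((Q - 8)/(Q + 26)) = 3*((-8 + Q)/(26 + Q)) = 3*(-8 + Q)/(26 + Q))
(p(63, 203) + 4319)*(36280 + b(-139)) = (-42 + 4319)*(36280 + 3*(-8 - 139)/(26 - 139)) = 4277*(36280 + 3*(-147)/(-113)) = 4277*(36280 + 3*(-1/113)*(-147)) = 4277*(36280 + 441/113) = 4277*(4100081/113) = 17536046437/113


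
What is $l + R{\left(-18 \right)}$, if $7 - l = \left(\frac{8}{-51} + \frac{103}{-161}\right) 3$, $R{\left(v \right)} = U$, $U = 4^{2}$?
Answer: $\frac{69492}{2737} \approx 25.39$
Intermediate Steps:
$U = 16$
$R{\left(v \right)} = 16$
$l = \frac{25700}{2737}$ ($l = 7 - \left(\frac{8}{-51} + \frac{103}{-161}\right) 3 = 7 - \left(8 \left(- \frac{1}{51}\right) + 103 \left(- \frac{1}{161}\right)\right) 3 = 7 - \left(- \frac{8}{51} - \frac{103}{161}\right) 3 = 7 - \left(- \frac{6541}{8211}\right) 3 = 7 - - \frac{6541}{2737} = 7 + \frac{6541}{2737} = \frac{25700}{2737} \approx 9.3898$)
$l + R{\left(-18 \right)} = \frac{25700}{2737} + 16 = \frac{69492}{2737}$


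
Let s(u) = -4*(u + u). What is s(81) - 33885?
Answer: -34533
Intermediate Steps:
s(u) = -8*u
s(81) - 33885 = -8*81 - 33885 = -648 - 33885 = -34533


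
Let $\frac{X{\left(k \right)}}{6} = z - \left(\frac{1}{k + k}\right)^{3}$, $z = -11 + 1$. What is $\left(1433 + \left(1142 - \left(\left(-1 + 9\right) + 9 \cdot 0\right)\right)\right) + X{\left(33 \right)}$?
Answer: $\frac{120125411}{47916} \approx 2507.0$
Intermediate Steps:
$z = -10$
$X{\left(k \right)} = -60 - \frac{3}{4 k^{3}}$ ($X{\left(k \right)} = 6 \left(-10 - \left(\frac{1}{k + k}\right)^{3}\right) = 6 \left(-10 - \left(\frac{1}{2 k}\right)^{3}\right) = 6 \left(-10 - \frac{1}{8 k^{3}}\right) = -60 - \frac{3}{4 k^{3}}$)
$\left(1433 + \left(1142 - \left(\left(-1 + 9\right) + 9 \cdot 0\right)\right)\right) + X{\left(33 \right)} = \left(1433 + \left(1142 - \left(\left(-1 + 9\right) + 9 \cdot 0\right)\right)\right) - \left(60 + \frac{3}{4 \cdot 35937}\right) = \left(1433 + \left(1142 - \left(8 + 0\right)\right)\right) - \frac{2874961}{47916} = \left(1433 + \left(1142 - 8\right)\right) - \frac{2874961}{47916} = \left(1433 + 1134\right) - \frac{2874961}{47916} = 2567 - \frac{2874961}{47916} = \frac{120125411}{47916}$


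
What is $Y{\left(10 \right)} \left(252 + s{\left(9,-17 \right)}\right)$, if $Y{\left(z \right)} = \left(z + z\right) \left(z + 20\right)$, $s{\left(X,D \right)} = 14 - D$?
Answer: $169800$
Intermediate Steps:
$Y{\left(z \right)} = 2 z \left(20 + z\right)$
$Y{\left(10 \right)} \left(252 + s{\left(9,-17 \right)}\right) = 2 \cdot 10 \left(20 + 10\right) \left(252 + \left(14 - -17\right)\right) = 2 \cdot 10 \cdot 30 \left(252 + \left(14 + 17\right)\right) = 600 \left(252 + 31\right) = 600 \cdot 283 = 169800$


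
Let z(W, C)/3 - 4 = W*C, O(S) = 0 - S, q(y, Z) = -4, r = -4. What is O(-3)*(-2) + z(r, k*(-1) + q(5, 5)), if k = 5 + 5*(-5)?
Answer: -186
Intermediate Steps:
O(S) = -S
k = -20 (k = 5 - 25 = -20)
z(W, C) = 12 + 3*C*W (z(W, C) = 12 + 3*(W*C) = 12 + 3*(C*W) = 12 + 3*C*W)
O(-3)*(-2) + z(r, k*(-1) + q(5, 5)) = -1*(-3)*(-2) + (12 + 3*(-20*(-1) - 4)*(-4)) = 3*(-2) + (12 + 3*(20 - 4)*(-4)) = -6 + (12 + 3*16*(-4)) = -6 + (12 - 192) = -6 - 180 = -186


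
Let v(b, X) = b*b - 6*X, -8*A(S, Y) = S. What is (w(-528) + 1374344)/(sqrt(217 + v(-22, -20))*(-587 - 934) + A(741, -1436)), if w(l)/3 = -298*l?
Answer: 40092736/445263351 - 16881152*sqrt(821)/11417009 ≈ -42.276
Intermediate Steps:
A(S, Y) = -S/8
v(b, X) = b**2 - 6*X
w(l) = -894*l (w(l) = 3*(-298*l) = -894*l)
(w(-528) + 1374344)/(sqrt(217 + v(-22, -20))*(-587 - 934) + A(741, -1436)) = (-894*(-528) + 1374344)/(sqrt(217 + ((-22)**2 - 6*(-20)))*(-587 - 934) - 1/8*741) = (472032 + 1374344)/(sqrt(217 + (484 + 120))*(-1521) - 741/8) = 1846376/(sqrt(217 + 604)*(-1521) - 741/8) = 1846376/(sqrt(821)*(-1521) - 741/8) = 1846376/(-1521*sqrt(821) - 741/8) = 1846376/(-741/8 - 1521*sqrt(821))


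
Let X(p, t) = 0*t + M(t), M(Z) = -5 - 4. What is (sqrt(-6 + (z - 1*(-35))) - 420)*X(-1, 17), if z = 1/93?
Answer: 3780 - 3*sqrt(250914)/31 ≈ 3731.5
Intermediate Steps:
M(Z) = -9
X(p, t) = -9 (X(p, t) = 0*t - 9 = 0 - 9 = -9)
z = 1/93 ≈ 0.010753
(sqrt(-6 + (z - 1*(-35))) - 420)*X(-1, 17) = (sqrt(-6 + (1/93 - 1*(-35))) - 420)*(-9) = (sqrt(-6 + (1/93 + 35)) - 420)*(-9) = (sqrt(-6 + 3256/93) - 420)*(-9) = (sqrt(2698/93) - 420)*(-9) = (sqrt(250914)/93 - 420)*(-9) = (-420 + sqrt(250914)/93)*(-9) = 3780 - 3*sqrt(250914)/31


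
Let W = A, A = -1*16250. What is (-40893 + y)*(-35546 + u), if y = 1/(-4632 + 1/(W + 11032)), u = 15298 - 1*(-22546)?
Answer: -2271285051589542/24169777 ≈ -9.3972e+7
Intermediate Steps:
A = -16250
u = 37844 (u = 15298 + 22546 = 37844)
W = -16250
y = -5218/24169777 (y = 1/(-4632 + 1/(-16250 + 11032)) = 1/(-4632 + 1/(-5218)) = 1/(-4632 - 1/5218) = 1/(-24169777/5218) = -5218/24169777 ≈ -0.00021589)
(-40893 + y)*(-35546 + u) = (-40893 - 5218/24169777)*(-35546 + 37844) = -988374696079/24169777*2298 = -2271285051589542/24169777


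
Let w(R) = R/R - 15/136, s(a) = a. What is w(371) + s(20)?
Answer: 2841/136 ≈ 20.890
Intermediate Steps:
w(R) = 121/136 (w(R) = 1 - 15*1/136 = 1 - 15/136 = 121/136)
w(371) + s(20) = 121/136 + 20 = 2841/136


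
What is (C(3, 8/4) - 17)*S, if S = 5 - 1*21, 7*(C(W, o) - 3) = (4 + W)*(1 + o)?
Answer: 176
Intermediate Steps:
C(W, o) = 3 + (1 + o)*(4 + W)/7 (C(W, o) = 3 + ((4 + W)*(1 + o))/7 = 3 + ((1 + o)*(4 + W))/7 = 3 + (1 + o)*(4 + W)/7)
S = -16 (S = 5 - 21 = -16)
(C(3, 8/4) - 17)*S = ((25/7 + (1/7)*3 + 4*(8/4)/7 + (1/7)*3*(8/4)) - 17)*(-16) = ((25/7 + 3/7 + 4*(8*(1/4))/7 + (1/7)*3*(8*(1/4))) - 17)*(-16) = ((25/7 + 3/7 + (4/7)*2 + (1/7)*3*2) - 17)*(-16) = ((25/7 + 3/7 + 8/7 + 6/7) - 17)*(-16) = (6 - 17)*(-16) = -11*(-16) = 176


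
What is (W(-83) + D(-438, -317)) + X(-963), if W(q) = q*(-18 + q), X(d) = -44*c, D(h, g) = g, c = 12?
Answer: 7538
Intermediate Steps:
X(d) = -528 (X(d) = -44*12 = -528)
(W(-83) + D(-438, -317)) + X(-963) = (-83*(-18 - 83) - 317) - 528 = (-83*(-101) - 317) - 528 = (8383 - 317) - 528 = 8066 - 528 = 7538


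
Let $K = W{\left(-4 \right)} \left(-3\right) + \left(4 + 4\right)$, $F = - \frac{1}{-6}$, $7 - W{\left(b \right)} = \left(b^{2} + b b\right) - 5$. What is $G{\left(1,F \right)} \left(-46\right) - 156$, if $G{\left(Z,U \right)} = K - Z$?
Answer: $-3238$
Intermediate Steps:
$W{\left(b \right)} = 12 - 2 b^{2}$ ($W{\left(b \right)} = 7 - \left(\left(b^{2} + b b\right) - 5\right) = 7 - \left(\left(b^{2} + b^{2}\right) - 5\right) = 7 - \left(2 b^{2} - 5\right) = 7 - \left(-5 + 2 b^{2}\right) = 12 - 2 b^{2}$)
$F = \frac{1}{6}$ ($F = \left(-1\right) \left(- \frac{1}{6}\right) = \frac{1}{6} \approx 0.16667$)
$K = 68$ ($K = \left(12 - 2 \left(-4\right)^{2}\right) \left(-3\right) + \left(4 + 4\right) = \left(12 - 32\right) \left(-3\right) + 8 = \left(-20\right) \left(-3\right) + 8 = 60 + 8 = 68$)
$G{\left(Z,U \right)} = 68 - Z$
$G{\left(1,F \right)} \left(-46\right) - 156 = \left(68 - 1\right) \left(-46\right) - 156 = 67 \left(-46\right) - 156 = -3082 - 156 = -3238$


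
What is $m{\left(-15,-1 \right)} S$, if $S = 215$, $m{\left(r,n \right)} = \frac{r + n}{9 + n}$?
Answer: $-430$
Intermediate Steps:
$m{\left(r,n \right)} = \frac{n + r}{9 + n}$
$m{\left(-15,-1 \right)} S = \frac{-1 - 15}{9 - 1} \cdot 215 = \frac{1}{8} \left(-16\right) 215 = \left(-2\right) 215 = -430$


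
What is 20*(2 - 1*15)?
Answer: -260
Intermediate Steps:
20*(2 - 1*15) = 20*(2 - 15) = 20*(-13) = -260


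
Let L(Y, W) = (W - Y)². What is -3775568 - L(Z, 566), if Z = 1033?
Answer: -3993657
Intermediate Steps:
-3775568 - L(Z, 566) = -3775568 - (566 - 1*1033)² = -3775568 - (566 - 1033)² = -3775568 - 1*(-467)² = -3775568 - 1*218089 = -3775568 - 218089 = -3993657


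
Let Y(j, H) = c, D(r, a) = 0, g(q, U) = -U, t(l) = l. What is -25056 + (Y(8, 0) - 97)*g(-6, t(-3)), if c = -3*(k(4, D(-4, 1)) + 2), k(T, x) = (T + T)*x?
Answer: -25365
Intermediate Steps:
k(T, x) = 2*T*x (k(T, x) = (2*T)*x = 2*T*x)
c = -6 (c = -3*(2*4*0 + 2) = -3*(0 + 2) = -3*2 = -6)
Y(j, H) = -6
-25056 + (Y(8, 0) - 97)*g(-6, t(-3)) = -25056 + (-6 - 97)*(-1*(-3)) = -25056 - 103*3 = -25056 - 309 = -25365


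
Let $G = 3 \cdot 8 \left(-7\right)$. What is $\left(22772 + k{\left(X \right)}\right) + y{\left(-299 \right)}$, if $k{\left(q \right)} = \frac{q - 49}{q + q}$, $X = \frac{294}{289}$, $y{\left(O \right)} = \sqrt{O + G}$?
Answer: $\frac{272981}{12} + i \sqrt{467} \approx 22748.0 + 21.61 i$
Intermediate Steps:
$G = -168$ ($G = 24 \left(-7\right) = -168$)
$y{\left(O \right)} = \sqrt{-168 + O}$ ($y{\left(O \right)} = \sqrt{O - 168} = \sqrt{-168 + O}$)
$X = \frac{294}{289}$ ($X = 294 \cdot \frac{1}{289} = \frac{294}{289} \approx 1.0173$)
$k{\left(q \right)} = \frac{-49 + q}{2 q}$
$\left(22772 + k{\left(X \right)}\right) + y{\left(-299 \right)} = \left(22772 + \frac{-49 + \frac{294}{289}}{2 \cdot \frac{294}{289}}\right) + \sqrt{-168 - 299} = \left(22772 + \frac{1}{2} \cdot \frac{289}{294} \left(- \frac{13867}{289}\right)\right) + \sqrt{-467} = \left(22772 - \frac{283}{12}\right) + i \sqrt{467} = \frac{272981}{12} + i \sqrt{467}$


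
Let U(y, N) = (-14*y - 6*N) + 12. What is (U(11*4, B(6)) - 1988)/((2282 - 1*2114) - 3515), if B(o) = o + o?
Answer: 2664/3347 ≈ 0.79594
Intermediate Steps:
B(o) = 2*o
U(y, N) = 12 - 14*y - 6*N
(U(11*4, B(6)) - 1988)/((2282 - 1*2114) - 3515) = ((12 - 154*4 - 12*6) - 1988)/((2282 - 1*2114) - 3515) = ((12 - 14*44 - 6*12) - 1988)/((2282 - 2114) - 3515) = ((12 - 616 - 72) - 1988)/(168 - 3515) = (-676 - 1988)/(-3347) = -2664*(-1/3347) = 2664/3347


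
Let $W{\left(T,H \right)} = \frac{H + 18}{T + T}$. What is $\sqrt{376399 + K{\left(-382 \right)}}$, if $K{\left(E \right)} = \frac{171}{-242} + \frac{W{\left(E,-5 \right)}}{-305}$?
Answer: $\frac{\sqrt{618243302847284465}}{1281610} \approx 613.51$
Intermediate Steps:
$W{\left(T,H \right)} = \frac{18 + H}{2 T}$
$K{\left(E \right)} = - \frac{171}{242} - \frac{13}{610 E}$ ($K{\left(E \right)} = \frac{171}{-242} + \frac{\frac{1}{2} \frac{1}{E} \left(18 - 5\right)}{-305} = 171 \left(- \frac{1}{242}\right) + \frac{1}{2} \frac{1}{E} 13 \left(- \frac{1}{305}\right) = - \frac{171}{242} + \frac{13}{2 E} \left(- \frac{1}{305}\right) = - \frac{171}{242} - \frac{13}{610 E}$)
$\sqrt{376399 + K{\left(-382 \right)}} = \sqrt{376399 + \frac{-1573 - -19923210}{73810 \left(-382\right)}} = \sqrt{376399 + \frac{1}{73810} \left(- \frac{1}{382}\right) \left(-1573 + 19923210\right)} = \sqrt{376399 + \frac{1}{73810} \left(- \frac{1}{382}\right) 19921637} = \sqrt{376399 - \frac{19921637}{28195420}} = \sqrt{\frac{10612707970943}{28195420}} = \frac{\sqrt{618243302847284465}}{1281610}$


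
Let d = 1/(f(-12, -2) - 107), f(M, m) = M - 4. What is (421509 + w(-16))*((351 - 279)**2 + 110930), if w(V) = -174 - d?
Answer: 6017515855484/123 ≈ 4.8923e+10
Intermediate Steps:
f(M, m) = -4 + M
d = -1/123 (d = 1/((-4 - 12) - 107) = 1/(-16 - 107) = 1/(-123) = -1/123 ≈ -0.0081301)
w(V) = -21401/123 (w(V) = -174 - 1*(-1/123) = -174 + 1/123 = -21401/123)
(421509 + w(-16))*((351 - 279)**2 + 110930) = (421509 - 21401/123)*((351 - 279)**2 + 110930) = 51824206*(72**2 + 110930)/123 = 51824206*(5184 + 110930)/123 = (51824206/123)*116114 = 6017515855484/123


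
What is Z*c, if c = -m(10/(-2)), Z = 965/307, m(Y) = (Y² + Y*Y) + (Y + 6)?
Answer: -49215/307 ≈ -160.31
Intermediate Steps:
m(Y) = 6 + Y + 2*Y² (m(Y) = (Y² + Y²) + (6 + Y) = 2*Y² + (6 + Y) = 6 + Y + 2*Y²)
Z = 965/307 (Z = 965*(1/307) = 965/307 ≈ 3.1433)
c = -51 (c = -(6 + 10/(-2) + 2*(10/(-2))²) = -(6 + 10*(-½) + 2*(10*(-½))²) = -(6 - 5 + 2*(-5)²) = -(6 - 5 + 2*25) = -(6 - 5 + 50) = -1*51 = -51)
Z*c = (965/307)*(-51) = -49215/307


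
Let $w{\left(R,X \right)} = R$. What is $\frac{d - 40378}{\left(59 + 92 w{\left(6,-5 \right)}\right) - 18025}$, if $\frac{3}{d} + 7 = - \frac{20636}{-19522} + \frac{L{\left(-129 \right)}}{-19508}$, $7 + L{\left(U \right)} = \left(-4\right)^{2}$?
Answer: $\frac{22848730528951}{9853950654647} \approx 2.3187$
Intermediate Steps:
$L{\left(U \right)} = 9$ ($L{\left(U \right)} = -7 + \left(-4\right)^{2} = -7 + 16 = 9$)
$d = - \frac{571252764}{1131727421}$ ($d = \frac{3}{-7 + \left(- \frac{20636}{-19522} + \frac{9}{-19508}\right)} = \frac{3}{-7 + \left(\left(-20636\right) \left(- \frac{1}{19522}\right) + 9 \left(- \frac{1}{19508}\right)\right)} = \frac{3}{-7 + \left(\frac{10318}{9761} - \frac{9}{19508}\right)} = \frac{3}{-7 + \frac{201195695}{190417588}} = \frac{3}{- \frac{1131727421}{190417588}} = 3 \left(- \frac{190417588}{1131727421}\right) = - \frac{571252764}{1131727421} \approx -0.50476$)
$\frac{d - 40378}{\left(59 + 92 w{\left(6,-5 \right)}\right) - 18025} = \frac{- \frac{571252764}{1131727421} - 40378}{\left(59 + 92 \cdot 6\right) - 18025} = - \frac{45697461057902}{1131727421 \left(\left(59 + 552\right) - 18025\right)} = - \frac{45697461057902}{1131727421 \left(611 - 18025\right)} = - \frac{45697461057902}{1131727421 \left(-17414\right)} = \left(- \frac{45697461057902}{1131727421}\right) \left(- \frac{1}{17414}\right) = \frac{22848730528951}{9853950654647}$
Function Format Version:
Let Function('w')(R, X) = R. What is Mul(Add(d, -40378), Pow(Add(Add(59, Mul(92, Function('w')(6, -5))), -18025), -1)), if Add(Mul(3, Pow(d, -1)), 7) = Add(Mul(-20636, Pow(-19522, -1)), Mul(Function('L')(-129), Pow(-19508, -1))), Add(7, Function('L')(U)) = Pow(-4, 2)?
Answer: Rational(22848730528951, 9853950654647) ≈ 2.3187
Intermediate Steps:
Function('L')(U) = 9 (Function('L')(U) = Add(-7, Pow(-4, 2)) = Add(-7, 16) = 9)
d = Rational(-571252764, 1131727421) (d = Mul(3, Pow(Add(-7, Add(Mul(-20636, Pow(-19522, -1)), Mul(9, Pow(-19508, -1)))), -1)) = Mul(3, Pow(Add(-7, Add(Mul(-20636, Rational(-1, 19522)), Mul(9, Rational(-1, 19508)))), -1)) = Mul(3, Pow(Add(-7, Add(Rational(10318, 9761), Rational(-9, 19508))), -1)) = Mul(3, Pow(Add(-7, Rational(201195695, 190417588)), -1)) = Mul(3, Pow(Rational(-1131727421, 190417588), -1)) = Mul(3, Rational(-190417588, 1131727421)) = Rational(-571252764, 1131727421) ≈ -0.50476)
Mul(Add(d, -40378), Pow(Add(Add(59, Mul(92, Function('w')(6, -5))), -18025), -1)) = Mul(Add(Rational(-571252764, 1131727421), -40378), Pow(Add(Add(59, Mul(92, 6)), -18025), -1)) = Mul(Rational(-45697461057902, 1131727421), Pow(Add(Add(59, 552), -18025), -1)) = Mul(Rational(-45697461057902, 1131727421), Pow(Add(611, -18025), -1)) = Mul(Rational(-45697461057902, 1131727421), Pow(-17414, -1)) = Mul(Rational(-45697461057902, 1131727421), Rational(-1, 17414)) = Rational(22848730528951, 9853950654647)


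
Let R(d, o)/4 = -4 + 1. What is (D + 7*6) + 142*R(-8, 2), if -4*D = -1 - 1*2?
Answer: -6645/4 ≈ -1661.3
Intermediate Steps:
R(d, o) = -12 (R(d, o) = 4*(-4 + 1) = 4*(-3) = -12)
D = ¾ (D = -(-1 - 1*2)/4 = -(-1 - 2)/4 = -¼*(-3) = ¾ ≈ 0.75000)
(D + 7*6) + 142*R(-8, 2) = (¾ + 7*6) + 142*(-12) = (¾ + 42) - 1704 = 171/4 - 1704 = -6645/4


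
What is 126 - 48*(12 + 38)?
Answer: -2274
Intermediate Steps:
126 - 48*(12 + 38) = 126 - 48*50 = 126 - 2400 = -2274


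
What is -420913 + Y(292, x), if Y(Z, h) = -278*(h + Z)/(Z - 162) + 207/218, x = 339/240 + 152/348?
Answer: -20786833356241/49311600 ≈ -4.2154e+5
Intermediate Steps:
x = 12871/6960 (x = 339*(1/240) + 152*(1/348) = 113/80 + 38/87 = 12871/6960 ≈ 1.8493)
Y(Z, h) = 207/218 - 278*(Z + h)/(-162 + Z) (Y(Z, h) = -278*(Z + h)/(-162 + Z) + 207*(1/218) = -278*(Z + h)/(-162 + Z) + 207/218 = 207/218 - 278*(Z + h)/(-162 + Z))
-420913 + Y(292, x) = -420913 + (-33534 - 60604*12871/6960 - 60397*292)/(218*(-162 + 292)) = -420913 + (1/218)*(-33534 - 195008521/1740 - 17635924)/130 = -420913 + (1/218)*(1/130)*(-30939865441/1740) = -420913 - 30939865441/49311600 = -20786833356241/49311600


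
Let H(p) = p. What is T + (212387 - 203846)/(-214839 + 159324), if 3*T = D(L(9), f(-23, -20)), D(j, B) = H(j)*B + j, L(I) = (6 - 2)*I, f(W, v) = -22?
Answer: -4666107/18505 ≈ -252.15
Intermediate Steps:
L(I) = 4*I
D(j, B) = j + B*j (D(j, B) = j*B + j = B*j + j = j + B*j)
T = -252 (T = ((4*9)*(1 - 22))/3 = (36*(-21))/3 = (1/3)*(-756) = -252)
T + (212387 - 203846)/(-214839 + 159324) = -252 + (212387 - 203846)/(-214839 + 159324) = -252 + 8541/(-55515) = -252 + 8541*(-1/55515) = -252 - 2847/18505 = -4666107/18505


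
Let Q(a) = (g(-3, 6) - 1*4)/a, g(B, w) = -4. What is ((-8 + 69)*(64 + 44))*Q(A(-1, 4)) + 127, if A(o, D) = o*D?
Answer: 13303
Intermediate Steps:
A(o, D) = D*o
Q(a) = -8/a (Q(a) = (-4 - 1*4)/a = (-4 - 4)/a = -8/a)
((-8 + 69)*(64 + 44))*Q(A(-1, 4)) + 127 = ((-8 + 69)*(64 + 44))*(-8/(4*(-1))) + 127 = (61*108)*(-8/(-4)) + 127 = 6588*(-8*(-1/4)) + 127 = 6588*2 + 127 = 13176 + 127 = 13303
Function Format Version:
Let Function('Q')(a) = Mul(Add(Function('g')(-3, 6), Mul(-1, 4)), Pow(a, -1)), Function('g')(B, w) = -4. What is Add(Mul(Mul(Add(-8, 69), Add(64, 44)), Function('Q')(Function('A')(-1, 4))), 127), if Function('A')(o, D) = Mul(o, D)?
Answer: 13303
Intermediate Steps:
Function('A')(o, D) = Mul(D, o)
Function('Q')(a) = Mul(-8, Pow(a, -1)) (Function('Q')(a) = Mul(Add(-4, Mul(-1, 4)), Pow(a, -1)) = Mul(Add(-4, -4), Pow(a, -1)) = Mul(-8, Pow(a, -1)))
Add(Mul(Mul(Add(-8, 69), Add(64, 44)), Function('Q')(Function('A')(-1, 4))), 127) = Add(Mul(Mul(Add(-8, 69), Add(64, 44)), Mul(-8, Pow(Mul(4, -1), -1))), 127) = Add(Mul(Mul(61, 108), Mul(-8, Pow(-4, -1))), 127) = Add(Mul(6588, Mul(-8, Rational(-1, 4))), 127) = Add(Mul(6588, 2), 127) = Add(13176, 127) = 13303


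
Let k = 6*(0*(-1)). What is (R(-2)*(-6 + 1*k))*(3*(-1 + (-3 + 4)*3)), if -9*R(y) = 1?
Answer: 4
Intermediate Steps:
k = 0 (k = 6*0 = 0)
R(y) = -1/9 (R(y) = -1/9*1 = -1/9)
(R(-2)*(-6 + 1*k))*(3*(-1 + (-3 + 4)*3)) = (-(-6 + 1*0)/9)*(3*(-1 + (-3 + 4)*3)) = (-(-6 + 0)/9)*(3*(-1 + 1*3)) = (-1/9*(-6))*(3*(-1 + 3)) = 2*(3*2)/3 = (2/3)*6 = 4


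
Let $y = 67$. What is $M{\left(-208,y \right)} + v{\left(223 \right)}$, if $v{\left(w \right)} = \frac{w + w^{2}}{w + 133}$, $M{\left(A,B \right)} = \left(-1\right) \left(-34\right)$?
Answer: $\frac{15514}{89} \approx 174.31$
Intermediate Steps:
$M{\left(A,B \right)} = 34$
$v{\left(w \right)} = \frac{w + w^{2}}{133 + w}$
$M{\left(-208,y \right)} + v{\left(223 \right)} = 34 + \frac{223 \left(1 + 223\right)}{133 + 223} = 34 + 223 \cdot \frac{1}{356} \cdot 224 = 34 + \frac{12488}{89} = \frac{15514}{89}$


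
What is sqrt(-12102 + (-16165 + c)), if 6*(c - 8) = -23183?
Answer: I*sqrt(1156422)/6 ≈ 179.23*I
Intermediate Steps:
c = -23135/6 (c = 8 + (1/6)*(-23183) = 8 - 23183/6 = -23135/6 ≈ -3855.8)
sqrt(-12102 + (-16165 + c)) = sqrt(-12102 + (-16165 - 23135/6)) = sqrt(-12102 - 120125/6) = sqrt(-192737/6) = I*sqrt(1156422)/6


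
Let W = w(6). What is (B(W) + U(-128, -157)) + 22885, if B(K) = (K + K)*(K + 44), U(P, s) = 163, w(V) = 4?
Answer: 23432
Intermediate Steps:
W = 4
B(K) = 2*K*(44 + K) (B(K) = (2*K)*(44 + K) = 2*K*(44 + K))
(B(W) + U(-128, -157)) + 22885 = (2*4*(44 + 4) + 163) + 22885 = (2*4*48 + 163) + 22885 = (384 + 163) + 22885 = 547 + 22885 = 23432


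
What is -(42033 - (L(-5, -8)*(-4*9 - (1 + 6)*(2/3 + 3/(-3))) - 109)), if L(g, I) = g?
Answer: -125921/3 ≈ -41974.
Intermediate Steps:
-(42033 - (L(-5, -8)*(-4*9 - (1 + 6)*(2/3 + 3/(-3))) - 109)) = -(42033 - (-5*(-4*9 - (1 + 6)*(2/3 + 3/(-3))) - 109)) = -(42033 - (-5*(-36 - 7*(2*(⅓) + 3*(-⅓))) - 109)) = -(42033 - (-5*(-36 - 7*(⅔ - 1)) - 109)) = -(42033 - (-5*(-36 - 7*(-1)/3) - 109)) = -(42033 - (-5*(-36 - 1*(-7/3)) - 109)) = -(42033 - (-5*(-36 + 7/3) - 109)) = -(42033 - (-5*(-101/3) - 109)) = -(42033 - (505/3 - 109)) = -(42033 - 1*178/3) = -(42033 - 178/3) = -1*125921/3 = -125921/3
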